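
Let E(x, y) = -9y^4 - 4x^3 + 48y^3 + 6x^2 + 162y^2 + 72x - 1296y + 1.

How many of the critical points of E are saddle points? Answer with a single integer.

E separates as a function of x plus a function of y, so ∇E=0 decouples.
∂E/∂x = -12(x - 3)(x + 2) = 0 at x ∈ {-2, 3}; ∂E/∂y = -36(y - 4)(y - 3)(y + 3) = 0 at y ∈ {-3, 3, 4}.
The Hessian is diagonal: diag(E_xx, E_yy). Second derivatives: E_xx(-2)=60, E_xx(3)=-60; E_yy(-3)=-1512, E_yy(3)=216, E_yy(4)=-252.
Saddle points occur where the two diagonal entries have opposite signs: (-2, -3), (-2, 4), (3, 3). Count: 3.

3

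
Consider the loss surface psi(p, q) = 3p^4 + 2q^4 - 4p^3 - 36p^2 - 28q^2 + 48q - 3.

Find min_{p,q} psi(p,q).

-426

psi(p,q) separates as A(p) + B(q) − 3, so its minimum is min A + min B − 3.
A'(p) = 12p(p - 3)(p + 2) vanishes at p ∈ {-2, 0, 3}; B'(q) = 8(q - 2)(q - 1)(q + 3) vanishes at q ∈ {-3, 1, 2}.
Local minima of A (where A''>0): A(-2)=-64, A(3)=-189. Local minima of B: B(-3)=-234, B(2)=16.
So the global minimum of psi is A(3) + B(-3) − 3 = -189 − 234 − 3 = -426, attained at (3, -3).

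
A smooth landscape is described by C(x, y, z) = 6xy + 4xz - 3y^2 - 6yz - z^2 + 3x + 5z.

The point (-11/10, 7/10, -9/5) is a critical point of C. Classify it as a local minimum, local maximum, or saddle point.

The Hessian is constant: H = [[0, 6, 4], [6, -6, -6], [4, -6, -2]].
Leading principal minors: Δ₁ = 0, Δ₂ = -36, Δ₃ = -120.
The minors fit neither the all-positive nor the alternating-sign pattern, so H is indefinite: a saddle point.

saddle point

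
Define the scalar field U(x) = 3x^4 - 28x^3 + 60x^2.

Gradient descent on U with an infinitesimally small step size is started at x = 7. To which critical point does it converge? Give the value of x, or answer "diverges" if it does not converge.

U'(x) = 12x(x - 5)(x - 2), so U'(7) = 840.
Gradient descent moves in the -U' direction, i.e. x is decreasing.
The nearest critical point in that direction is x = 5, where U'' = 180 > 0 (a local minimum). The iterate converges there.

5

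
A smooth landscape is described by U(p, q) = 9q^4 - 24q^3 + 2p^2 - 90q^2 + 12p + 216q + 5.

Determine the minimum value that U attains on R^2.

U(p,q) separates as A(p) + B(q) + 5, so its minimum is min A + min B + 5.
A'(p) = 4p + 12 vanishes at p ∈ {-3}; B'(q) = 36(q - 3)(q - 1)(q + 2) vanishes at q ∈ {-2, 1, 3}.
Local minima of A (where A''>0): A(-3)=-18. Local minima of B: B(-2)=-456, B(3)=-81.
So the global minimum of U is A(-3) + B(-2) + 5 = -18 − 456 + 5 = -469, attained at (-3, -2).

-469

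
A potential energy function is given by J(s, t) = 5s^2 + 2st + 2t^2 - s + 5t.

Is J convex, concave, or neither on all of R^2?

convex

J is quadratic, so its Hessian is the constant matrix H = [[10, 2], [2, 4]].
det(H) = 36, tr(H) = 14.
det(H) > 0 and tr(H) > 0, so H is positive definite everywhere: convex.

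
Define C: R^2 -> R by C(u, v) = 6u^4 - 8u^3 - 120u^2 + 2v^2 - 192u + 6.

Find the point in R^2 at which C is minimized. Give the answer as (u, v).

C(u,v) separates as P(u) + Q(v) + 6, so its minimum is min P + min Q + 6.
P'(u) = 24(u - 4)(u + 1)(u + 2) vanishes at u ∈ {-2, -1, 4}; Q'(v) = 4v vanishes at v ∈ {0}.
Local minima of P (where P''>0): P(-2)=64, P(4)=-1664. Local minima of Q: Q(0)=0.
So the global minimum of C is P(4) + Q(0) + 6 = -1664 + 0 + 6 = -1658, attained at (4, 0).

(4, 0)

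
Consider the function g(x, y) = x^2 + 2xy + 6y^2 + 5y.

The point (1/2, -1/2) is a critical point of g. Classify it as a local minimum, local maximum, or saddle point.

The Hessian of g is constant: H = [[2, 2], [2, 12]].
det(H) = 2·12 − 2² = 20.
det(H) > 0 and tr(H) = 14 > 0, so H is positive definite and the point is a local minimum.

local minimum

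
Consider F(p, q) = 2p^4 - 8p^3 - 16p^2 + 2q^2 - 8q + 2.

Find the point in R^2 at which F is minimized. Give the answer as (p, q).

(4, 2)

F(p,q) separates as A(p) + B(q) + 2, so its minimum is min A + min B + 2.
A'(p) = 8p(p - 4)(p + 1) vanishes at p ∈ {-1, 0, 4}; B'(q) = 4q - 8 vanishes at q ∈ {2}.
Local minima of A (where A''>0): A(-1)=-6, A(4)=-256. Local minima of B: B(2)=-8.
So the global minimum of F is A(4) + B(2) + 2 = -256 − 8 + 2 = -262, attained at (4, 2).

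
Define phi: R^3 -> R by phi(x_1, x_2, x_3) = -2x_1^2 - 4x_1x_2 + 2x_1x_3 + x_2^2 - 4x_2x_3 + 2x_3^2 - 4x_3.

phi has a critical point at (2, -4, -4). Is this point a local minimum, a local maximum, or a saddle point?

The Hessian is constant: H = [[-4, -4, 2], [-4, 2, -4], [2, -4, 4]].
Leading principal minors: Δ₁ = -4, Δ₂ = -24, Δ₃ = 24.
The minors fit neither the all-positive nor the alternating-sign pattern, so H is indefinite: a saddle point.

saddle point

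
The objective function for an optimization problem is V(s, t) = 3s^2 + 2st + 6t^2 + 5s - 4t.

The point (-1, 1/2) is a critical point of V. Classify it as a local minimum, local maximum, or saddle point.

local minimum

The Hessian of V is constant: H = [[6, 2], [2, 12]].
det(H) = 6·12 − 2² = 68.
det(H) > 0 and tr(H) = 18 > 0, so H is positive definite and the point is a local minimum.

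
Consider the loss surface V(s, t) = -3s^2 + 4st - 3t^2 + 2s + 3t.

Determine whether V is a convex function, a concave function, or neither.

concave

V is quadratic, so its Hessian is the constant matrix H = [[-6, 4], [4, -6]].
det(H) = 20, tr(H) = -12.
det(H) > 0 and tr(H) < 0, so H is negative definite everywhere: concave.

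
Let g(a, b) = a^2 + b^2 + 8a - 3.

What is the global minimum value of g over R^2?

g(a,b) separates as P(a) + Q(b) − 3, so its minimum is min P + min Q − 3.
P'(a) = 2a + 8 vanishes at a ∈ {-4}; Q'(b) = 2b vanishes at b ∈ {0}.
Local minima of P (where P''>0): P(-4)=-16. Local minima of Q: Q(0)=0.
So the global minimum of g is P(-4) + Q(0) − 3 = -16 + 0 − 3 = -19, attained at (-4, 0).

-19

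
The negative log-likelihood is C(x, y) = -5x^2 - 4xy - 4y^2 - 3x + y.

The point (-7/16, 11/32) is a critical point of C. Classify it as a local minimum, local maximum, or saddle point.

local maximum

The Hessian of C is constant: H = [[-10, -4], [-4, -8]].
det(H) = (-10)·(-8) − (-4)² = 64.
det(H) > 0 and tr(H) = -18 < 0, so H is negative definite and the point is a local maximum.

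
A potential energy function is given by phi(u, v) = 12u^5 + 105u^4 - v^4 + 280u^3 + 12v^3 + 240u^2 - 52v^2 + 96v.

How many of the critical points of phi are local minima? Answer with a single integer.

phi separates as a function of u plus a function of v, so ∇phi=0 decouples.
∂phi/∂u = 60u(u + 1)(u + 2)(u + 4) = 0 at u ∈ {-4, -2, -1, 0}; ∂phi/∂v = -4(v - 4)(v - 3)(v - 2) = 0 at v ∈ {2, 3, 4}.
The Hessian is diagonal: diag(phi_uu, phi_vv). Second derivatives: phi_uu(-4)=-1440, phi_uu(-2)=240, phi_uu(-1)=-180, phi_uu(0)=480; phi_vv(2)=-8, phi_vv(3)=4, phi_vv(4)=-8.
Local minima occur where both diagonal entries positive: (-2, 3), (0, 3). Count: 2.

2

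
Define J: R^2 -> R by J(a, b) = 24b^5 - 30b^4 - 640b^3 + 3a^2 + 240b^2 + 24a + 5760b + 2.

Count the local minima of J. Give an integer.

2

J separates as a function of a plus a function of b, so ∇J=0 decouples.
∂J/∂a = 6(a + 4) = 0 at a ∈ {-4}; ∂J/∂b = 120(b - 4)(b - 2)(b + 2)(b + 3) = 0 at b ∈ {-3, -2, 2, 4}.
The Hessian is diagonal: diag(J_aa, J_bb). Second derivatives: J_aa(-4)=6; J_bb(-3)=-4200, J_bb(-2)=2880, J_bb(2)=-4800, J_bb(4)=10080.
Local minima occur where both diagonal entries positive: (-4, -2), (-4, 4). Count: 2.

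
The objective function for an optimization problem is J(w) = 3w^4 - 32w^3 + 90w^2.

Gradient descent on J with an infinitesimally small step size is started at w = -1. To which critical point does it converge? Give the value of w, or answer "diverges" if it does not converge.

0

J'(w) = 12w(w - 5)(w - 3), so J'(-1) = -288.
Gradient descent moves in the -J' direction, i.e. w is increasing.
The nearest critical point in that direction is w = 0, where J'' = 180 > 0 (a local minimum). The iterate converges there.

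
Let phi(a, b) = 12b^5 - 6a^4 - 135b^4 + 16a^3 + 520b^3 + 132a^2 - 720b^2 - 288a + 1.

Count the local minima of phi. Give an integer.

phi separates as a function of a plus a function of b, so ∇phi=0 decouples.
∂phi/∂a = -24(a - 4)(a - 1)(a + 3) = 0 at a ∈ {-3, 1, 4}; ∂phi/∂b = 60b(b - 4)(b - 3)(b - 2) = 0 at b ∈ {0, 2, 3, 4}.
The Hessian is diagonal: diag(phi_aa, phi_bb). Second derivatives: phi_aa(-3)=-672, phi_aa(1)=288, phi_aa(4)=-504; phi_bb(0)=-1440, phi_bb(2)=240, phi_bb(3)=-180, phi_bb(4)=480.
Local minima occur where both diagonal entries positive: (1, 2), (1, 4). Count: 2.

2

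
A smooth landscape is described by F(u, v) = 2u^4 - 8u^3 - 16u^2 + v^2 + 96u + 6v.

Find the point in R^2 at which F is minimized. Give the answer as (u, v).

(-2, -3)

F(u,v) separates as P(u) + Q(v), so its minimum is min P + min Q.
P'(u) = 8(u - 3)(u - 2)(u + 2) vanishes at u ∈ {-2, 2, 3}; Q'(v) = 2v + 6 vanishes at v ∈ {-3}.
Local minima of P (where P''>0): P(-2)=-160, P(3)=90. Local minima of Q: Q(-3)=-9.
So the global minimum of F is P(-2) + Q(-3) = -160 − 9 = -169, attained at (-2, -3).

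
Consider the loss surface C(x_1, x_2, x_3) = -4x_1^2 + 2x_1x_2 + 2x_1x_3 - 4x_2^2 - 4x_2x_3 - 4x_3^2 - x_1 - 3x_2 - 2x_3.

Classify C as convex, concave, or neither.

C is quadratic, so its Hessian is the constant matrix H = [[-8, 2, 2], [2, -8, -4], [2, -4, -8]].
Leading principal minors: -8, 60, -352.
Signs alternate −, +, − ⇒ H ≺ 0 ⇒ concave.

concave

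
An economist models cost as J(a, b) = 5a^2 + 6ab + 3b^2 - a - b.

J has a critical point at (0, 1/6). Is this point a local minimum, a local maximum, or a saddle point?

The Hessian of J is constant: H = [[10, 6], [6, 6]].
det(H) = 10·6 − 6² = 24.
det(H) > 0 and tr(H) = 16 > 0, so H is positive definite and the point is a local minimum.

local minimum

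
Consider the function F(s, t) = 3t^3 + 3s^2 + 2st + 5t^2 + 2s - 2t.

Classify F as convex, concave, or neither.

neither

The term 3t^3 is cubic, so the Hessian is not constant.
∂²F/∂t² = 18t + 10, which takes both signs as t varies (negative for sufficiently negative t). A diagonal entry of the Hessian changing sign means the Hessian is neither positive- nor negative-semidefinite on all of R^2.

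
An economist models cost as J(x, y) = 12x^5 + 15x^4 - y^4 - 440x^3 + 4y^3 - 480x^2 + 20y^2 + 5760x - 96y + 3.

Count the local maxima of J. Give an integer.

4

J separates as a function of x plus a function of y, so ∇J=0 decouples.
∂J/∂x = 60(x - 4)(x - 2)(x + 3)(x + 4) = 0 at x ∈ {-4, -3, 2, 4}; ∂J/∂y = -4(y - 4)(y - 2)(y + 3) = 0 at y ∈ {-3, 2, 4}.
The Hessian is diagonal: diag(J_xx, J_yy). Second derivatives: J_xx(-4)=-2880, J_xx(-3)=2100, J_xx(2)=-3600, J_xx(4)=6720; J_yy(-3)=-140, J_yy(2)=40, J_yy(4)=-56.
Local maxima occur where both diagonal entries negative: (-4, -3), (-4, 4), (2, -3), (2, 4). Count: 4.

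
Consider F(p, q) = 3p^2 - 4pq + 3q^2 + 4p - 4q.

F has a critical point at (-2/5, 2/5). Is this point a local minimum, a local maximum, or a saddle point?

The Hessian of F is constant: H = [[6, -4], [-4, 6]].
det(H) = 6·6 − (-4)² = 20.
det(H) > 0 and tr(H) = 12 > 0, so H is positive definite and the point is a local minimum.

local minimum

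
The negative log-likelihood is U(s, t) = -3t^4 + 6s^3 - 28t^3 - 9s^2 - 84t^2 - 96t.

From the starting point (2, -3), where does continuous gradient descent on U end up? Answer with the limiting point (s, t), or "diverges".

(1, -2)

U is separable, so gradient descent decouples: s follows -∂U/∂s, t follows -∂U/∂t.
∂U/∂s = 18s(s - 1); at s=2 this is 36, so s decreases.
∂U/∂t = -12(t + 1)(t + 2)(t + 4); at t=-3 this is -24, so t increases.
s converges to its nearest critical value 1 (a local min of the s-part); t converges to -2. The iterate converges to (1, -2).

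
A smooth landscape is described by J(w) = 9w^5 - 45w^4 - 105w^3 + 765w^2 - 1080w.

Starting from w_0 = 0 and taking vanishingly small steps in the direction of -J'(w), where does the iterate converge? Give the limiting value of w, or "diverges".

J'(w) = 45(w - 4)(w - 2)(w - 1)(w + 3), so J'(0) = -1080.
Gradient descent moves in the -J' direction, i.e. w is increasing.
The nearest critical point in that direction is w = 1, where J'' = 540 > 0 (a local minimum). The iterate converges there.

1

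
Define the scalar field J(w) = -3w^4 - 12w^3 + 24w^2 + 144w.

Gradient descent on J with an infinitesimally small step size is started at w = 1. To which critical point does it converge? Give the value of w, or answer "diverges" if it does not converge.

-2

J'(w) = -12(w - 2)(w + 2)(w + 3), so J'(1) = 144.
Gradient descent moves in the -J' direction, i.e. w is decreasing.
The nearest critical point in that direction is w = -2, where J'' = 48 > 0 (a local minimum). The iterate converges there.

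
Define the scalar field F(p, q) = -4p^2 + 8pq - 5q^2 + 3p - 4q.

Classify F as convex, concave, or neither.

concave

F is quadratic, so its Hessian is the constant matrix H = [[-8, 8], [8, -10]].
det(H) = 16, tr(H) = -18.
det(H) > 0 and tr(H) < 0, so H is negative definite everywhere: concave.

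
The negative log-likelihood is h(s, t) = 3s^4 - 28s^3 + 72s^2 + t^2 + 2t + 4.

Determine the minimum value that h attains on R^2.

h(s,t) separates as P(s) + Q(t) + 4, so its minimum is min P + min Q + 4.
P'(s) = 12s(s - 4)(s - 3) vanishes at s ∈ {0, 3, 4}; Q'(t) = 2(t + 1) vanishes at t ∈ {-1}.
Local minima of P (where P''>0): P(0)=0, P(4)=128. Local minima of Q: Q(-1)=-1.
So the global minimum of h is P(0) + Q(-1) + 4 = 0 − 1 + 4 = 3, attained at (0, -1).

3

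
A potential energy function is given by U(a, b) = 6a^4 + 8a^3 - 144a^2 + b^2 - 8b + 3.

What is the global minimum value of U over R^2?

-1293

U(a,b) separates as P(a) + Q(b) + 3, so its minimum is min P + min Q + 3.
P'(a) = 24a(a - 3)(a + 4) vanishes at a ∈ {-4, 0, 3}; Q'(b) = 2b - 8 vanishes at b ∈ {4}.
Local minima of P (where P''>0): P(-4)=-1280, P(3)=-594. Local minima of Q: Q(4)=-16.
So the global minimum of U is P(-4) + Q(4) + 3 = -1280 − 16 + 3 = -1293, attained at (-4, 4).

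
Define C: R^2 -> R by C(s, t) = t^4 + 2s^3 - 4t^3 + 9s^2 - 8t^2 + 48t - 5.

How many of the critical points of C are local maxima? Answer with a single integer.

C separates as a function of s plus a function of t, so ∇C=0 decouples.
∂C/∂s = 6s(s + 3) = 0 at s ∈ {-3, 0}; ∂C/∂t = 4(t - 3)(t - 2)(t + 2) = 0 at t ∈ {-2, 2, 3}.
The Hessian is diagonal: diag(C_ss, C_tt). Second derivatives: C_ss(-3)=-18, C_ss(0)=18; C_tt(-2)=80, C_tt(2)=-16, C_tt(3)=20.
Local maxima occur where both diagonal entries negative: (-3, 2). Count: 1.

1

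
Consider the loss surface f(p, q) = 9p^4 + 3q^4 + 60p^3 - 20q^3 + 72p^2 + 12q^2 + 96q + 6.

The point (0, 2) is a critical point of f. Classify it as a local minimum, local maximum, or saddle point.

saddle point

The mixed partial ∂²f/∂p∂q is 0, so the Hessian at any point is diag(f_pp, f_qq) = diag(36(3p^2 + 10p + 4), 12(3q^2 - 10q + 2)).
At (0, 2): H = diag(144, -72).
The eigenvalues have opposite signs, so H is indefinite: a saddle point.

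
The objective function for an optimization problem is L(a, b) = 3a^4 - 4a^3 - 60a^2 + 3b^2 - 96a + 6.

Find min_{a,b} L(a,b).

-826

L(a,b) separates as P(a) + Q(b) + 6, so its minimum is min P + min Q + 6.
P'(a) = 12(a - 4)(a + 1)(a + 2) vanishes at a ∈ {-2, -1, 4}; Q'(b) = 6b vanishes at b ∈ {0}.
Local minima of P (where P''>0): P(-2)=32, P(4)=-832. Local minima of Q: Q(0)=0.
So the global minimum of L is P(4) + Q(0) + 6 = -832 + 0 + 6 = -826, attained at (4, 0).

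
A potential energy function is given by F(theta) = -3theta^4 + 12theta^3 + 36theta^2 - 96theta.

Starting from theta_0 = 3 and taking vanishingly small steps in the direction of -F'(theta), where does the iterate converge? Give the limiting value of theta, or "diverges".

F'(theta) = -12(theta - 4)(theta - 1)(theta + 2), so F'(3) = 120.
Gradient descent moves in the -F' direction, i.e. theta is decreasing.
The nearest critical point in that direction is theta = 1, where F'' = 108 > 0 (a local minimum). The iterate converges there.

1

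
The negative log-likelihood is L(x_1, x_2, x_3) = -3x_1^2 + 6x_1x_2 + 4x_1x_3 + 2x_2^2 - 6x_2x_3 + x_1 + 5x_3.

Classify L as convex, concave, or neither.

neither

L is quadratic, so its Hessian is the constant matrix H = [[-6, 6, 4], [6, 4, -6], [4, -6, 0]].
Leading principal minors: -6, -60, -136.
Neither pattern holds ⇒ H is indefinite ⇒ neither convex nor concave.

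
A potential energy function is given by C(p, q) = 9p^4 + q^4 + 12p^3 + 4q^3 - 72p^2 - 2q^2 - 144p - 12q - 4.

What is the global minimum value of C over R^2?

C(p,q) separates as A(p) + B(q) − 4, so its minimum is min A + min B − 4.
A'(p) = 36(p - 2)(p + 1)(p + 2) vanishes at p ∈ {-2, -1, 2}; B'(q) = 4(q - 1)(q + 1)(q + 3) vanishes at q ∈ {-3, -1, 1}.
Local minima of A (where A''>0): A(-2)=48, A(2)=-336. Local minima of B: B(-3)=-9, B(1)=-9.
So the global minimum of C is A(2) + B(-3) − 4 = -336 − 9 − 4 = -349, attained at (2, -3).

-349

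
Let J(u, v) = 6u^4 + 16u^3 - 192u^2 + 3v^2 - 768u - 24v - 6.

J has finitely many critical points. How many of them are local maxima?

J separates as a function of u plus a function of v, so ∇J=0 decouples.
∂J/∂u = 24(u - 4)(u + 2)(u + 4) = 0 at u ∈ {-4, -2, 4}; ∂J/∂v = 6(v - 4) = 0 at v ∈ {4}.
The Hessian is diagonal: diag(J_uu, J_vv). Second derivatives: J_uu(-4)=384, J_uu(-2)=-288, J_uu(4)=1152; J_vv(4)=6.
Local maxima occur where both diagonal entries negative: none. Count: 0.

0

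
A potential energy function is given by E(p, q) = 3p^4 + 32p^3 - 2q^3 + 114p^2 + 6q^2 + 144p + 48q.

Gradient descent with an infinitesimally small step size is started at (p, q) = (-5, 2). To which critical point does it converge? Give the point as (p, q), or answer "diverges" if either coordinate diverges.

(-4, -2)

E is separable, so gradient descent decouples: p follows -∂E/∂p, q follows -∂E/∂q.
∂E/∂p = 12(p + 1)(p + 3)(p + 4); at p=-5 this is -96, so p increases.
∂E/∂q = -6(q - 4)(q + 2); at q=2 this is 48, so q decreases.
p converges to its nearest critical value -4 (a local min of the p-part); q converges to -2. The iterate converges to (-4, -2).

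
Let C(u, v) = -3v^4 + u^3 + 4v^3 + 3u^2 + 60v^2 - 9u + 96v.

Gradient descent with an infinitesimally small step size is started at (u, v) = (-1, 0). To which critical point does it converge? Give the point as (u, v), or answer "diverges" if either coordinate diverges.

(1, -1)

C is separable, so gradient descent decouples: u follows -∂C/∂u, v follows -∂C/∂v.
∂C/∂u = 3(u - 1)(u + 3); at u=-1 this is -12, so u increases.
∂C/∂v = -12(v - 4)(v + 1)(v + 2); at v=0 this is 96, so v decreases.
u converges to its nearest critical value 1 (a local min of the u-part); v converges to -1. The iterate converges to (1, -1).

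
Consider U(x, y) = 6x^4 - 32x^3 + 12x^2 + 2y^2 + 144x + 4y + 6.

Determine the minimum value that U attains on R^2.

-90

U(x,y) separates as P(x) + Q(y) + 6, so its minimum is min P + min Q + 6.
P'(x) = 24(x - 3)(x - 2)(x + 1) vanishes at x ∈ {-1, 2, 3}; Q'(y) = 4y + 4 vanishes at y ∈ {-1}.
Local minima of P (where P''>0): P(-1)=-94, P(3)=162. Local minima of Q: Q(-1)=-2.
So the global minimum of U is P(-1) + Q(-1) + 6 = -94 − 2 + 6 = -90, attained at (-1, -1).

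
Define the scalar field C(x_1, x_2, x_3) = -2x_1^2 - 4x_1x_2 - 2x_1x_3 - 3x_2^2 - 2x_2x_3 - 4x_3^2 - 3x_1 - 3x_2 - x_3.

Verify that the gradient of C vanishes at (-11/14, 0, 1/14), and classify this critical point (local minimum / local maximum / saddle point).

∇C = (-4x_1 - 4x_2 - 2x_3 - 3, -4x_1 - 6x_2 - 2x_3 - 3, -2x_1 - 2x_2 - 8x_3 - 1); substituting (-11/14, 0, 1/14) gives ∇C = (0, 0, 0), so (-11/14, 0, 1/14) is indeed a critical point.
The Hessian is constant: H = [[-4, -4, -2], [-4, -6, -2], [-2, -2, -8]].
Leading principal minors: Δ₁ = -4, Δ₂ = 8, Δ₃ = -56.
The minors alternate sign starting negative (−, +, −), so H is negative definite: a local maximum.

local maximum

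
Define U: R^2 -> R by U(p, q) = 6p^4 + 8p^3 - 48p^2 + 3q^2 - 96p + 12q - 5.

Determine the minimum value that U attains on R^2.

-241

U(p,q) separates as A(p) + B(q) − 5, so its minimum is min A + min B − 5.
A'(p) = 24(p - 2)(p + 1)(p + 2) vanishes at p ∈ {-2, -1, 2}; B'(q) = 6q + 12 vanishes at q ∈ {-2}.
Local minima of A (where A''>0): A(-2)=32, A(2)=-224. Local minima of B: B(-2)=-12.
So the global minimum of U is A(2) + B(-2) − 5 = -224 − 12 − 5 = -241, attained at (2, -2).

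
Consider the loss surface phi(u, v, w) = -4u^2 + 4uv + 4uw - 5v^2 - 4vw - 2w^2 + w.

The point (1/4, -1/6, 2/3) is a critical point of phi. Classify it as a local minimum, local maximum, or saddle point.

local maximum

The Hessian is constant: H = [[-8, 4, 4], [4, -10, -4], [4, -4, -4]].
Leading principal minors: Δ₁ = -8, Δ₂ = 64, Δ₃ = -96.
The minors alternate sign starting negative (−, +, −), so H is negative definite: a local maximum.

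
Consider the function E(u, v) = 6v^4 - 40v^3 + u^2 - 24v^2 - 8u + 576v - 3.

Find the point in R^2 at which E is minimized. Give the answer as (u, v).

E(u,v) separates as P(u) + Q(v) − 3, so its minimum is min P + min Q − 3.
P'(u) = 2u - 8 vanishes at u ∈ {4}; Q'(v) = 24(v - 4)(v - 3)(v + 2) vanishes at v ∈ {-2, 3, 4}.
Local minima of P (where P''>0): P(4)=-16. Local minima of Q: Q(-2)=-832, Q(4)=896.
So the global minimum of E is P(4) + Q(-2) − 3 = -16 − 832 − 3 = -851, attained at (4, -2).

(4, -2)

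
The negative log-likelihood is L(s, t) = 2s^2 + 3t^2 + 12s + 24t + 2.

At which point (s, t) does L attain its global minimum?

(-3, -4)

L(s,t) separates as P(s) + Q(t) + 2, so its minimum is min P + min Q + 2.
P'(s) = 4s + 12 vanishes at s ∈ {-3}; Q'(t) = 6(t + 4) vanishes at t ∈ {-4}.
Local minima of P (where P''>0): P(-3)=-18. Local minima of Q: Q(-4)=-48.
So the global minimum of L is P(-3) + Q(-4) + 2 = -18 − 48 + 2 = -64, attained at (-3, -4).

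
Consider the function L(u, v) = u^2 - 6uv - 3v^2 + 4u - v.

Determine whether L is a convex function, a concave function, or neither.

L is quadratic, so its Hessian is the constant matrix H = [[2, -6], [-6, -6]].
det(H) = -48, tr(H) = -4.
det(H) < 0, so H is indefinite: neither convex nor concave.

neither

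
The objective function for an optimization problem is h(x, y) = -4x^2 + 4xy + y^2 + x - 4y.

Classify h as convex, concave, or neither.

h is quadratic, so its Hessian is the constant matrix H = [[-8, 4], [4, 2]].
det(H) = -32, tr(H) = -6.
det(H) < 0, so H is indefinite: neither convex nor concave.

neither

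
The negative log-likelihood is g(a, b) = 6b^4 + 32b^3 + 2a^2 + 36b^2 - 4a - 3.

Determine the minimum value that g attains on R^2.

g(a,b) separates as P(a) + Q(b) − 3, so its minimum is min P + min Q − 3.
P'(a) = 4a - 4 vanishes at a ∈ {1}; Q'(b) = 24b(b + 1)(b + 3) vanishes at b ∈ {-3, -1, 0}.
Local minima of P (where P''>0): P(1)=-2. Local minima of Q: Q(-3)=-54, Q(0)=0.
So the global minimum of g is P(1) + Q(-3) − 3 = -2 − 54 − 3 = -59, attained at (1, -3).

-59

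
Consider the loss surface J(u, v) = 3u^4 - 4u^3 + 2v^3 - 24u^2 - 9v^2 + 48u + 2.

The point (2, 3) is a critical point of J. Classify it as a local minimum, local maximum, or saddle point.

local minimum

The mixed partial ∂²J/∂u∂v is 0, so the Hessian at any point is diag(J_uu, J_vv) = diag(12(3u^2 - 2u - 4), 6(2v - 3)).
At (2, 3): H = diag(48, 18).
Both eigenvalues are positive, so H is positive definite: a local minimum.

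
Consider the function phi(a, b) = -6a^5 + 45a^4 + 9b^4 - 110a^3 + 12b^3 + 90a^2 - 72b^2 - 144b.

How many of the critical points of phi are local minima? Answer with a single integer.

4

phi separates as a function of a plus a function of b, so ∇phi=0 decouples.
∂phi/∂a = -30a(a - 3)(a - 2)(a - 1) = 0 at a ∈ {0, 1, 2, 3}; ∂phi/∂b = 36(b - 2)(b + 1)(b + 2) = 0 at b ∈ {-2, -1, 2}.
The Hessian is diagonal: diag(phi_aa, phi_bb). Second derivatives: phi_aa(0)=180, phi_aa(1)=-60, phi_aa(2)=60, phi_aa(3)=-180; phi_bb(-2)=144, phi_bb(-1)=-108, phi_bb(2)=432.
Local minima occur where both diagonal entries positive: (0, -2), (0, 2), (2, -2), (2, 2). Count: 4.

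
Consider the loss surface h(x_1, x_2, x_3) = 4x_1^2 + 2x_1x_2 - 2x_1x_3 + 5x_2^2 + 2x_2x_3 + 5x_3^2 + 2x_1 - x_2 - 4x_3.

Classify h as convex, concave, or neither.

convex

h is quadratic, so its Hessian is the constant matrix H = [[8, 2, -2], [2, 10, 2], [-2, 2, 10]].
Leading principal minors: 8, 76, 672.
All positive ⇒ H ≻ 0 ⇒ convex.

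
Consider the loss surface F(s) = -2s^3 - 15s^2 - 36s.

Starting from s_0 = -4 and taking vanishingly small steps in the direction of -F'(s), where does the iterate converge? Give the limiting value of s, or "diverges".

-3

F'(s) = -6(s + 2)(s + 3), so F'(-4) = -12.
Gradient descent moves in the -F' direction, i.e. s is increasing.
The nearest critical point in that direction is s = -3, where F'' = 6 > 0 (a local minimum). The iterate converges there.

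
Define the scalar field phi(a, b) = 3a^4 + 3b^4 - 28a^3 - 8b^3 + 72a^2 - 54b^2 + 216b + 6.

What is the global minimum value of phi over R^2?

phi(a,b) separates as P(a) + Q(b) + 6, so its minimum is min P + min Q + 6.
P'(a) = 12a(a - 4)(a - 3) vanishes at a ∈ {0, 3, 4}; Q'(b) = 12(b - 3)(b - 2)(b + 3) vanishes at b ∈ {-3, 2, 3}.
Local minima of P (where P''>0): P(0)=0, P(4)=128. Local minima of Q: Q(-3)=-675, Q(3)=189.
So the global minimum of phi is P(0) + Q(-3) + 6 = 0 − 675 + 6 = -669, attained at (0, -3).

-669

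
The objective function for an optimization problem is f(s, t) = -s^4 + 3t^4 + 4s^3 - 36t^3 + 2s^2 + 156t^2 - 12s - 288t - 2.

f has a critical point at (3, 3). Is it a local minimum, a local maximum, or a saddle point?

local maximum

The mixed partial ∂²f/∂s∂t is 0, so the Hessian at any point is diag(f_ss, f_tt) = diag(4(-3s^2 + 6s + 1), 12(3t^2 - 18t + 26)).
At (3, 3): H = diag(-32, -12).
Both eigenvalues are negative, so H is negative definite: a local maximum.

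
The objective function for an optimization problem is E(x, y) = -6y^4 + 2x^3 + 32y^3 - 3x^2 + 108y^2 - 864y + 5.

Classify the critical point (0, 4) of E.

The mixed partial ∂²E/∂x∂y is 0, so the Hessian at any point is diag(E_xx, E_yy) = diag(6(2x - 1), 24(-3y^2 + 8y + 9)).
At (0, 4): H = diag(-6, -168).
Both eigenvalues are negative, so H is negative definite: a local maximum.

local maximum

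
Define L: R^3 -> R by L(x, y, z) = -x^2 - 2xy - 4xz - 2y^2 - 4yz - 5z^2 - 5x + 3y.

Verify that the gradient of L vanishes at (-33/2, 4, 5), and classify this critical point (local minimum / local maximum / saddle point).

∇L = (-2x - 2y - 4z - 5, -2x - 4y - 4z + 3, -4x - 4y - 10z); substituting (-33/2, 4, 5) gives ∇L = (0, 0, 0), so (-33/2, 4, 5) is indeed a critical point.
The Hessian is constant: H = [[-2, -2, -4], [-2, -4, -4], [-4, -4, -10]].
Leading principal minors: Δ₁ = -2, Δ₂ = 4, Δ₃ = -8.
The minors alternate sign starting negative (−, +, −), so H is negative definite: a local maximum.

local maximum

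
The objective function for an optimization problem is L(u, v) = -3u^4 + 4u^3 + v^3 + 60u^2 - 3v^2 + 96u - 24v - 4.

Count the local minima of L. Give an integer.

L separates as a function of u plus a function of v, so ∇L=0 decouples.
∂L/∂u = -12(u - 4)(u + 1)(u + 2) = 0 at u ∈ {-2, -1, 4}; ∂L/∂v = 3(v - 4)(v + 2) = 0 at v ∈ {-2, 4}.
The Hessian is diagonal: diag(L_uu, L_vv). Second derivatives: L_uu(-2)=-72, L_uu(-1)=60, L_uu(4)=-360; L_vv(-2)=-18, L_vv(4)=18.
Local minima occur where both diagonal entries positive: (-1, 4). Count: 1.

1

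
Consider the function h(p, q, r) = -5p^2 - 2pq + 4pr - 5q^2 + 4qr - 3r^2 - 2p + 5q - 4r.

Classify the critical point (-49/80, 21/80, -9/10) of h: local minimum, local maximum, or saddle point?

The Hessian is constant: H = [[-10, -2, 4], [-2, -10, 4], [4, 4, -6]].
Leading principal minors: Δ₁ = -10, Δ₂ = 96, Δ₃ = -320.
The minors alternate sign starting negative (−, +, −), so H is negative definite: a local maximum.

local maximum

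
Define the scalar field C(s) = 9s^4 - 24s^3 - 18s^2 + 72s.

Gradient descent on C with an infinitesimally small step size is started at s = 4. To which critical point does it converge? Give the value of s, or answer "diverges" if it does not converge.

2

C'(s) = 36(s - 2)(s - 1)(s + 1), so C'(4) = 1080.
Gradient descent moves in the -C' direction, i.e. s is decreasing.
The nearest critical point in that direction is s = 2, where C'' = 108 > 0 (a local minimum). The iterate converges there.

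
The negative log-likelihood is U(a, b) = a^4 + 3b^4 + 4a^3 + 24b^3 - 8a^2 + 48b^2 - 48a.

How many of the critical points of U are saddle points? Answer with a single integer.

4

U separates as a function of a plus a function of b, so ∇U=0 decouples.
∂U/∂a = 4(a - 2)(a + 2)(a + 3) = 0 at a ∈ {-3, -2, 2}; ∂U/∂b = 12b(b + 2)(b + 4) = 0 at b ∈ {-4, -2, 0}.
The Hessian is diagonal: diag(U_aa, U_bb). Second derivatives: U_aa(-3)=20, U_aa(-2)=-16, U_aa(2)=80; U_bb(-4)=96, U_bb(-2)=-48, U_bb(0)=96.
Saddle points occur where the two diagonal entries have opposite signs: (-3, -2), (-2, -4), (-2, 0), (2, -2). Count: 4.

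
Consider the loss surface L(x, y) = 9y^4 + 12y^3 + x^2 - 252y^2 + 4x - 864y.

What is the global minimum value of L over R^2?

-4420

L(x,y) separates as P(x) + Q(y), so its minimum is min P + min Q.
P'(x) = 2x + 4 vanishes at x ∈ {-2}; Q'(y) = 36(y - 4)(y + 2)(y + 3) vanishes at y ∈ {-3, -2, 4}.
Local minima of P (where P''>0): P(-2)=-4. Local minima of Q: Q(-3)=729, Q(4)=-4416.
So the global minimum of L is P(-2) + Q(4) = -4 − 4416 = -4420, attained at (-2, 4).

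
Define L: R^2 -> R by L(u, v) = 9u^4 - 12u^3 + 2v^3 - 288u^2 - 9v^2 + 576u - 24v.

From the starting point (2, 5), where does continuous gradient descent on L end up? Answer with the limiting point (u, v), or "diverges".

(4, 4)

L is separable, so gradient descent decouples: u follows -∂L/∂u, v follows -∂L/∂v.
∂L/∂u = 36(u - 4)(u - 1)(u + 4); at u=2 this is -432, so u increases.
∂L/∂v = 6(v - 4)(v + 1); at v=5 this is 36, so v decreases.
u converges to its nearest critical value 4 (a local min of the u-part); v converges to 4. The iterate converges to (4, 4).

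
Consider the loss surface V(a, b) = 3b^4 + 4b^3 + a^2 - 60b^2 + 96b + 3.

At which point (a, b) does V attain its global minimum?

(0, -4)

V(a,b) separates as P(a) + Q(b) + 3, so its minimum is min P + min Q + 3.
P'(a) = 2a vanishes at a ∈ {0}; Q'(b) = 12(b - 2)(b - 1)(b + 4) vanishes at b ∈ {-4, 1, 2}.
Local minima of P (where P''>0): P(0)=0. Local minima of Q: Q(-4)=-832, Q(2)=32.
So the global minimum of V is P(0) + Q(-4) + 3 = 0 − 832 + 3 = -829, attained at (0, -4).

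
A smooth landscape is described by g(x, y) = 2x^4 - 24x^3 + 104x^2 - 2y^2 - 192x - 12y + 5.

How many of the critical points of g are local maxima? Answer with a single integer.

1

g separates as a function of x plus a function of y, so ∇g=0 decouples.
∂g/∂x = 8(x - 4)(x - 3)(x - 2) = 0 at x ∈ {2, 3, 4}; ∂g/∂y = -4(y + 3) = 0 at y ∈ {-3}.
The Hessian is diagonal: diag(g_xx, g_yy). Second derivatives: g_xx(2)=16, g_xx(3)=-8, g_xx(4)=16; g_yy(-3)=-4.
Local maxima occur where both diagonal entries negative: (3, -3). Count: 1.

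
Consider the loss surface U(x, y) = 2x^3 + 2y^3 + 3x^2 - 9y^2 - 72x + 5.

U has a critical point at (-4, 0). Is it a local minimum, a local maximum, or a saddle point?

The mixed partial ∂²U/∂x∂y is 0, so the Hessian at any point is diag(U_xx, U_yy) = diag(6(2x + 1), 6(2y - 3)).
At (-4, 0): H = diag(-42, -18).
Both eigenvalues are negative, so H is negative definite: a local maximum.

local maximum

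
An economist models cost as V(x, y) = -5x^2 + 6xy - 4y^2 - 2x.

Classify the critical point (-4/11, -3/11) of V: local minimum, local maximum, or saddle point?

The Hessian of V is constant: H = [[-10, 6], [6, -8]].
det(H) = (-10)·(-8) − 6² = 44.
det(H) > 0 and tr(H) = -18 < 0, so H is negative definite and the point is a local maximum.

local maximum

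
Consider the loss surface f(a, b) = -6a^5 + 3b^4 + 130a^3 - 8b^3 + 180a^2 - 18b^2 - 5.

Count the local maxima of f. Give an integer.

2

f separates as a function of a plus a function of b, so ∇f=0 decouples.
∂f/∂a = -30a(a - 4)(a + 1)(a + 3) = 0 at a ∈ {-3, -1, 0, 4}; ∂f/∂b = 12b(b - 3)(b + 1) = 0 at b ∈ {-1, 0, 3}.
The Hessian is diagonal: diag(f_aa, f_bb). Second derivatives: f_aa(-3)=1260, f_aa(-1)=-300, f_aa(0)=360, f_aa(4)=-4200; f_bb(-1)=48, f_bb(0)=-36, f_bb(3)=144.
Local maxima occur where both diagonal entries negative: (-1, 0), (4, 0). Count: 2.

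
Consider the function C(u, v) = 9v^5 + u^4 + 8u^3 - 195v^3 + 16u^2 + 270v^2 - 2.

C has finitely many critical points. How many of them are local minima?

4

C separates as a function of u plus a function of v, so ∇C=0 decouples.
∂C/∂u = 4u(u + 2)(u + 4) = 0 at u ∈ {-4, -2, 0}; ∂C/∂v = 45v(v - 3)(v - 1)(v + 4) = 0 at v ∈ {-4, 0, 1, 3}.
The Hessian is diagonal: diag(C_uu, C_vv). Second derivatives: C_uu(-4)=32, C_uu(-2)=-16, C_uu(0)=32; C_vv(-4)=-6300, C_vv(0)=540, C_vv(1)=-450, C_vv(3)=1890.
Local minima occur where both diagonal entries positive: (-4, 0), (-4, 3), (0, 0), (0, 3). Count: 4.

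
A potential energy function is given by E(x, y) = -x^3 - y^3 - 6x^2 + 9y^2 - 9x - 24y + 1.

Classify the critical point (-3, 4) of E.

The mixed partial ∂²E/∂x∂y is 0, so the Hessian at any point is diag(E_xx, E_yy) = diag(-6(x + 2), 6(-y + 3)).
At (-3, 4): H = diag(6, -6).
The eigenvalues have opposite signs, so H is indefinite: a saddle point.

saddle point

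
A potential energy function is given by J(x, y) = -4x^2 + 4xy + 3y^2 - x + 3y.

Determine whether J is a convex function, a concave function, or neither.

J is quadratic, so its Hessian is the constant matrix H = [[-8, 4], [4, 6]].
det(H) = -64, tr(H) = -2.
det(H) < 0, so H is indefinite: neither convex nor concave.

neither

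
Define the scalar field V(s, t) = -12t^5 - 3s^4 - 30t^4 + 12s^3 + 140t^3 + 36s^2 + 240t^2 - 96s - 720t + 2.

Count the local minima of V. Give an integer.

V separates as a function of s plus a function of t, so ∇V=0 decouples.
∂V/∂s = -12(s - 4)(s - 1)(s + 2) = 0 at s ∈ {-2, 1, 4}; ∂V/∂t = -60(t - 2)(t - 1)(t + 2)(t + 3) = 0 at t ∈ {-3, -2, 1, 2}.
The Hessian is diagonal: diag(V_ss, V_tt). Second derivatives: V_ss(-2)=-216, V_ss(1)=108, V_ss(4)=-216; V_tt(-3)=1200, V_tt(-2)=-720, V_tt(1)=720, V_tt(2)=-1200.
Local minima occur where both diagonal entries positive: (1, -3), (1, 1). Count: 2.

2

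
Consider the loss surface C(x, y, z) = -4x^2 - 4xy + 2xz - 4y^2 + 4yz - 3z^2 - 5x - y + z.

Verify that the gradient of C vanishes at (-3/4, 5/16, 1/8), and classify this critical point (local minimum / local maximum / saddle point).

local maximum

∇C = (-8x - 4y + 2z - 5, -4x - 8y + 4z - 1, 2x + 4y - 6z + 1); substituting (-3/4, 5/16, 1/8) gives ∇C = (0, 0, 0), so (-3/4, 5/16, 1/8) is indeed a critical point.
The Hessian is constant: H = [[-8, -4, 2], [-4, -8, 4], [2, 4, -6]].
Leading principal minors: Δ₁ = -8, Δ₂ = 48, Δ₃ = -192.
The minors alternate sign starting negative (−, +, −), so H is negative definite: a local maximum.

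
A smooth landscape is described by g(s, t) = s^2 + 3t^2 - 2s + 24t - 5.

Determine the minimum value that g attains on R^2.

-54

g(s,t) separates as P(s) + Q(t) − 5, so its minimum is min P + min Q − 5.
P'(s) = 2s - 2 vanishes at s ∈ {1}; Q'(t) = 6(t + 4) vanishes at t ∈ {-4}.
Local minima of P (where P''>0): P(1)=-1. Local minima of Q: Q(-4)=-48.
So the global minimum of g is P(1) + Q(-4) − 5 = -1 − 48 − 5 = -54, attained at (1, -4).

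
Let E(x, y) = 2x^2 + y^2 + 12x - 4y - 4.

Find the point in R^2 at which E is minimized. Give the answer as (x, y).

E(x,y) separates as P(x) + Q(y) − 4, so its minimum is min P + min Q − 4.
P'(x) = 4x + 12 vanishes at x ∈ {-3}; Q'(y) = 2y - 4 vanishes at y ∈ {2}.
Local minima of P (where P''>0): P(-3)=-18. Local minima of Q: Q(2)=-4.
So the global minimum of E is P(-3) + Q(2) − 4 = -18 − 4 − 4 = -26, attained at (-3, 2).

(-3, 2)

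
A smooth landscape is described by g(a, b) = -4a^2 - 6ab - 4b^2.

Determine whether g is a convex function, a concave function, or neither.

g is quadratic, so its Hessian is the constant matrix H = [[-8, -6], [-6, -8]].
det(H) = 28, tr(H) = -16.
det(H) > 0 and tr(H) < 0, so H is negative definite everywhere: concave.

concave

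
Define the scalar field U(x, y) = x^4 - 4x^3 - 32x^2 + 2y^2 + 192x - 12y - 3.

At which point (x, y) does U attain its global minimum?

(-4, 3)

U(x,y) separates as P(x) + Q(y) − 3, so its minimum is min P + min Q − 3.
P'(x) = 4(x - 4)(x - 3)(x + 4) vanishes at x ∈ {-4, 3, 4}; Q'(y) = 4y - 12 vanishes at y ∈ {3}.
Local minima of P (where P''>0): P(-4)=-768, P(4)=256. Local minima of Q: Q(3)=-18.
So the global minimum of U is P(-4) + Q(3) − 3 = -768 − 18 − 3 = -789, attained at (-4, 3).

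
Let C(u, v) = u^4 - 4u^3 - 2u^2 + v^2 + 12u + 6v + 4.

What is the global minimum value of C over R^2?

-14

C(u,v) separates as P(u) + Q(v) + 4, so its minimum is min P + min Q + 4.
P'(u) = 4(u - 3)(u - 1)(u + 1) vanishes at u ∈ {-1, 1, 3}; Q'(v) = 2v + 6 vanishes at v ∈ {-3}.
Local minima of P (where P''>0): P(-1)=-9, P(3)=-9. Local minima of Q: Q(-3)=-9.
So the global minimum of C is P(-1) + Q(-3) + 4 = -9 − 9 + 4 = -14, attained at (-1, -3).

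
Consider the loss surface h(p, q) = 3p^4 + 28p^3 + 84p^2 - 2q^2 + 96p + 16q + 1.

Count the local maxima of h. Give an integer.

1

h separates as a function of p plus a function of q, so ∇h=0 decouples.
∂h/∂p = 12(p + 1)(p + 2)(p + 4) = 0 at p ∈ {-4, -2, -1}; ∂h/∂q = -4(q - 4) = 0 at q ∈ {4}.
The Hessian is diagonal: diag(h_pp, h_qq). Second derivatives: h_pp(-4)=72, h_pp(-2)=-24, h_pp(-1)=36; h_qq(4)=-4.
Local maxima occur where both diagonal entries negative: (-2, 4). Count: 1.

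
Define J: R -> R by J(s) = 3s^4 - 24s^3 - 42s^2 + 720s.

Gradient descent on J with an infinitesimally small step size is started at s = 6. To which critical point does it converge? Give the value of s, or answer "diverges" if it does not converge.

5

J'(s) = 12(s - 5)(s - 4)(s + 3), so J'(6) = 216.
Gradient descent moves in the -J' direction, i.e. s is decreasing.
The nearest critical point in that direction is s = 5, where J'' = 96 > 0 (a local minimum). The iterate converges there.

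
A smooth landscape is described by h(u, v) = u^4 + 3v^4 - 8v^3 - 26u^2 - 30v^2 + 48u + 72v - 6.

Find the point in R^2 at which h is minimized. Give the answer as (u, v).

(-4, -2)

h(u,v) separates as P(u) + Q(v) − 6, so its minimum is min P + min Q − 6.
P'(u) = 4(u - 3)(u - 1)(u + 4) vanishes at u ∈ {-4, 1, 3}; Q'(v) = 12(v - 3)(v - 1)(v + 2) vanishes at v ∈ {-2, 1, 3}.
Local minima of P (where P''>0): P(-4)=-352, P(3)=-9. Local minima of Q: Q(-2)=-152, Q(3)=-27.
So the global minimum of h is P(-4) + Q(-2) − 6 = -352 − 152 − 6 = -510, attained at (-4, -2).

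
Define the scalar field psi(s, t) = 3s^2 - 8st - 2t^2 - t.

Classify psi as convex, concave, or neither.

neither

psi is quadratic, so its Hessian is the constant matrix H = [[6, -8], [-8, -4]].
det(H) = -88, tr(H) = 2.
det(H) < 0, so H is indefinite: neither convex nor concave.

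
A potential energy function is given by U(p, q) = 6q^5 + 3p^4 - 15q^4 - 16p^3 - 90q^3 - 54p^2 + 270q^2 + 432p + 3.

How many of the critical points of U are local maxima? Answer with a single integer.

2

U separates as a function of p plus a function of q, so ∇U=0 decouples.
∂U/∂p = 12(p - 4)(p - 3)(p + 3) = 0 at p ∈ {-3, 3, 4}; ∂U/∂q = 30q(q - 3)(q - 2)(q + 3) = 0 at q ∈ {-3, 0, 2, 3}.
The Hessian is diagonal: diag(U_pp, U_qq). Second derivatives: U_pp(-3)=504, U_pp(3)=-72, U_pp(4)=84; U_qq(-3)=-2700, U_qq(0)=540, U_qq(2)=-300, U_qq(3)=540.
Local maxima occur where both diagonal entries negative: (3, -3), (3, 2). Count: 2.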